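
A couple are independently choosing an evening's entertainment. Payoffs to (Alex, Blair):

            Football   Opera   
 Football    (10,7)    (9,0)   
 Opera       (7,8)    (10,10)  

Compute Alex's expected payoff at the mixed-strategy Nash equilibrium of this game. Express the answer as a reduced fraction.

37/4

Blair mixes with probability q on Football, chosen so Alex is indifferent: 10q + 9(1−q) = 7q + 10(1−q) gives q = 1/4.
Alex's expected payoff (from either row, since indifferent) is 10·1/4 + 9·3/4 = 37/4.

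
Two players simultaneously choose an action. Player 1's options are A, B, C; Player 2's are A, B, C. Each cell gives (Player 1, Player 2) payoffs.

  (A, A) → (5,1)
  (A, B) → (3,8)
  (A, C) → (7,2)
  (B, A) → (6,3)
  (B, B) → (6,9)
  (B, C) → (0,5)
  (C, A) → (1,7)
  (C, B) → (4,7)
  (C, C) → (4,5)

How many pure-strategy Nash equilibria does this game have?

Both B: Player 1 gets 6 (best alternative 4); Player 2 gets 9 (best alternative 5). Neither deviates — NE.
Both A is not a NE: Player 1 would switch to B (6 > 5).
No other cell survives both best-response checks, so there is 1 pure NE.

1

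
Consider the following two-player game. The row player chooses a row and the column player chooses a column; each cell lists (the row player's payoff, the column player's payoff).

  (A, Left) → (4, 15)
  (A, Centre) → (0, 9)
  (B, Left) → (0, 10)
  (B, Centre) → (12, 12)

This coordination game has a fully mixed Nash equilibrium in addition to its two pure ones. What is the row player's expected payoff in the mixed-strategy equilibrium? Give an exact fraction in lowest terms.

3

The column player mixes with probability q on Left, chosen so the row player is indifferent: 4q + 0(1−q) = 0q + 12(1−q) gives q = 3/4.
The row player's expected payoff (from either row, since indifferent) is 4·3/4 + 0·1/4 = 3.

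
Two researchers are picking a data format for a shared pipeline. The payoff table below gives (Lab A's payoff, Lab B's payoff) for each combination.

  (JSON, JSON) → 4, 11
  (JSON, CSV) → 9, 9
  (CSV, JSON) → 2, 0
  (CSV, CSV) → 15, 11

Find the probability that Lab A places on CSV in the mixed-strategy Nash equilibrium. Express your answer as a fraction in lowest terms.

Lab A's mix p on JSON must make Lab B indifferent between JSON and CSV.
Lab B's payoff from JSON: 11p + 0(1−p). From CSV: 9p + 11(1−p).
Set equal: 2p = 11(1−p) → p = 11/13.
Probability on CSV is 1 − 11/13 = 2/13.

2/13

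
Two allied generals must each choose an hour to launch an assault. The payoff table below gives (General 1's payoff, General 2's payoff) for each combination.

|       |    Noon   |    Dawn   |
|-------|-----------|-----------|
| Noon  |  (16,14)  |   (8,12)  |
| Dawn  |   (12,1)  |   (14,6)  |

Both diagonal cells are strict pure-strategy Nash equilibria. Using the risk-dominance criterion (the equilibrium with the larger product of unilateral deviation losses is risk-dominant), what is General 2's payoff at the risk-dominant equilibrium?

6

At both Noon: General 1 loses 16 − 12 = 4 by deviating; General 2 loses 14 − 12 = 2. Product = 4·2 = 8.
At both Dawn: General 1 loses 14 − 8 = 6 by deviating; General 2 loses 6 − 1 = 5. Product = 6·5 = 30.
30 > 8, so both Dawn is risk-dominant. General 2's payoff there is 6.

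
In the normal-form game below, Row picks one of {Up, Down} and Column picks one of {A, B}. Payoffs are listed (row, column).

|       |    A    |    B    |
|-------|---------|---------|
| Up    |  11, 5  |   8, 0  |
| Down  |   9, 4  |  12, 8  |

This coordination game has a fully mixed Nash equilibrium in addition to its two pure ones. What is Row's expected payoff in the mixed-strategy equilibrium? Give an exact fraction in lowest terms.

10

Column mixes with probability q on A, chosen so Row is indifferent: 11q + 8(1−q) = 9q + 12(1−q) gives q = 2/3.
Row's expected payoff (from either row, since indifferent) is 11·2/3 + 8·1/3 = 10.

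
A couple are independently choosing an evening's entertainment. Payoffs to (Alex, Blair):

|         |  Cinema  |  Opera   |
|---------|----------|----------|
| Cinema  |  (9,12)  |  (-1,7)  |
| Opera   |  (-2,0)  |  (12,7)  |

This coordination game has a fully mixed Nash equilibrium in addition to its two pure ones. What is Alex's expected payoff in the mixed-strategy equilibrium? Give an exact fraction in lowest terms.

Blair mixes with probability q on Cinema, chosen so Alex is indifferent: 9q + (-1)(1−q) = (-2)q + 12(1−q) gives q = 13/24.
Alex's expected payoff (from either row, since indifferent) is 9·13/24 + (-1)·11/24 = 53/12.

53/12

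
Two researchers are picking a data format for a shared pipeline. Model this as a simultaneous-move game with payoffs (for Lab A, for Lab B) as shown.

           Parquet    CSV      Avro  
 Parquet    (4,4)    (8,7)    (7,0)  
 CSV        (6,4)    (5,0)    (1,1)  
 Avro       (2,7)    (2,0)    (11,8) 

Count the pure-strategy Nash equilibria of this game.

(Parquet, CSV): Lab A gets 8 (best alternative 5); Lab B gets 7 (best alternative 4). Neither deviates — NE.
(CSV, Parquet): Lab A gets 6 (best alternative 4); Lab B gets 4 (best alternative 1). Neither deviates — NE.
Both Avro: Lab A gets 11 (best alternative 7); Lab B gets 8 (best alternative 7). Neither deviates — NE.
Both Parquet is not a NE: Lab A would switch to CSV (6 > 4).
No other cell survives both best-response checks, so there are 3 pure NE.

3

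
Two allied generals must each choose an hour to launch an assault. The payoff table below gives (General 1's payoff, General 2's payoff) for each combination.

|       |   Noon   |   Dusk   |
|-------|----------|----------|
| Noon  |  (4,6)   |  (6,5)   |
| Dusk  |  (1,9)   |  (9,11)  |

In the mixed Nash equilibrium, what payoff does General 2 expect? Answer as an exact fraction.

General 1 mixes with probability p on Noon, chosen so General 2 is indifferent: 6p + 9(1−p) = 5p + 11(1−p) gives p = 2/3.
General 2's expected payoff is 6·2/3 + 9·1/3 = 7.

7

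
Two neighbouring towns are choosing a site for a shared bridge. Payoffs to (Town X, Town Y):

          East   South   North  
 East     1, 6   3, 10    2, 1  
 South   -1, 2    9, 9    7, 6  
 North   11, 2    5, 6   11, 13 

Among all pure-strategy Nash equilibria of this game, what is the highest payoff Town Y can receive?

Both South is a pure NE (Town X: 9 ≥ 5; Town Y: 9 ≥ 6). Town Y gets 9.
Both North is a pure NE (Town X: 11 ≥ 7; Town Y: 13 ≥ 6). Town Y gets 13.
Every other cell has a profitable deviation for at least one player. Highest of {9, 13} is 13.

13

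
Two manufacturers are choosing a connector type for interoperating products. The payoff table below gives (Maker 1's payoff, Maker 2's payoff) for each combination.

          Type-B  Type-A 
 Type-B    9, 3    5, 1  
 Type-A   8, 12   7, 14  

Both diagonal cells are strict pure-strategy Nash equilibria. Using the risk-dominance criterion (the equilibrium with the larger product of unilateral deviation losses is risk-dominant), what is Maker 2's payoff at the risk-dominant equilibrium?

14

At both Type-B: Maker 1 loses 9 − 8 = 1 by deviating; Maker 2 loses 3 − 1 = 2. Product = 1·2 = 2.
At both Type-A: Maker 1 loses 7 − 5 = 2 by deviating; Maker 2 loses 14 − 12 = 2. Product = 2·2 = 4.
4 > 2, so both Type-A is risk-dominant. Maker 2's payoff there is 14.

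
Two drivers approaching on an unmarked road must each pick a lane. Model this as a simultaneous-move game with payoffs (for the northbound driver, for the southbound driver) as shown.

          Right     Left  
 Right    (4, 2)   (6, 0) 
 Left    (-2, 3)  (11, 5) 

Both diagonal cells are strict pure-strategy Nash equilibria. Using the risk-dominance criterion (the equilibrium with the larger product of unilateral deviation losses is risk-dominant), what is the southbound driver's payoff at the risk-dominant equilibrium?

At both Right: the northbound driver loses 4 − (-2) = 6 by deviating; the southbound driver loses 2 − 0 = 2. Product = 6·2 = 12.
At both Left: the northbound driver loses 11 − 6 = 5 by deviating; the southbound driver loses 5 − 3 = 2. Product = 5·2 = 10.
12 > 10, so both Right is risk-dominant. The southbound driver's payoff there is 2.

2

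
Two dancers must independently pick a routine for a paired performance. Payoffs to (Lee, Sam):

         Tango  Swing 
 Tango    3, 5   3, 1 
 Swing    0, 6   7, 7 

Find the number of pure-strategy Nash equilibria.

2

Both Tango: Lee gets 3 (best alternative 0); Sam gets 5 (best alternative 1). Neither deviates — NE.
Both Swing: Lee gets 7 (best alternative 3); Sam gets 7 (best alternative 6). Neither deviates — NE.
(Swing, Tango) is not a NE: Lee would switch to Tango (3 > 0).
No other cell survives both best-response checks, so there are 2 pure NE.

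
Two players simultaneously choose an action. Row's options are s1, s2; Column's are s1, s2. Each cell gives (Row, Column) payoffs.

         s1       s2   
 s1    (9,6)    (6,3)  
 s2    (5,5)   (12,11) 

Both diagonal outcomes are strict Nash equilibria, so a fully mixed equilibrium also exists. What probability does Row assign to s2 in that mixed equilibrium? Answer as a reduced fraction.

1/3

Row's mix p on s1 must make Column indifferent between s1 and s2.
Column's payoff from s1: 6p + 5(1−p). From s2: 3p + 11(1−p).
Set equal: 3p = 6(1−p) → p = 6/9 = 2/3.
Probability on s2 is 1 − 2/3 = 1/3.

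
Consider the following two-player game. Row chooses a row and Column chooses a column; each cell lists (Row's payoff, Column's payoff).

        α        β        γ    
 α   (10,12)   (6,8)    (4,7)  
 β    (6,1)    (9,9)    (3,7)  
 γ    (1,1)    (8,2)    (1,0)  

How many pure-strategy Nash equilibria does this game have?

Both α: Row gets 10 (best alternative 6); Column gets 12 (best alternative 8). Neither deviates — NE.
Both β: Row gets 9 (best alternative 8); Column gets 9 (best alternative 7). Neither deviates — NE.
Both γ is not a NE: Row would switch to α (4 > 1).
No other cell survives both best-response checks, so there are 2 pure NE.

2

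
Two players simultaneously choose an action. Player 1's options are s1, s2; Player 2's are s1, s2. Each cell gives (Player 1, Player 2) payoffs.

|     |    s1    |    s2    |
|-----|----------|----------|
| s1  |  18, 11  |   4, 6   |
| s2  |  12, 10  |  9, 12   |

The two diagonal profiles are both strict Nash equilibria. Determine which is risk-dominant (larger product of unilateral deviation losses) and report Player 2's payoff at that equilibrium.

At both s1: Player 1 loses 18 − 12 = 6 by deviating; Player 2 loses 11 − 6 = 5. Product = 6·5 = 30.
At both s2: Player 1 loses 9 − 4 = 5 by deviating; Player 2 loses 12 − 10 = 2. Product = 5·2 = 10.
30 > 10, so both s1 is risk-dominant. Player 2's payoff there is 11.

11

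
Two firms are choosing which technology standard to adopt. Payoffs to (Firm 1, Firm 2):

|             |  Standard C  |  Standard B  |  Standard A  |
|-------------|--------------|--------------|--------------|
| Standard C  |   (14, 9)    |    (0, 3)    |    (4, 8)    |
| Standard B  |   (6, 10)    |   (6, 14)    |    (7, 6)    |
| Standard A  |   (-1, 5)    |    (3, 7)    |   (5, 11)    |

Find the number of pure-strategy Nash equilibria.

2

Both Standard C: Firm 1 gets 14 (best alternative 6); Firm 2 gets 9 (best alternative 8). Neither deviates — NE.
Both Standard B: Firm 1 gets 6 (best alternative 3); Firm 2 gets 14 (best alternative 10). Neither deviates — NE.
Both Standard A is not a NE: Firm 1 would switch to Standard B (7 > 5).
No other cell survives both best-response checks, so there are 2 pure NE.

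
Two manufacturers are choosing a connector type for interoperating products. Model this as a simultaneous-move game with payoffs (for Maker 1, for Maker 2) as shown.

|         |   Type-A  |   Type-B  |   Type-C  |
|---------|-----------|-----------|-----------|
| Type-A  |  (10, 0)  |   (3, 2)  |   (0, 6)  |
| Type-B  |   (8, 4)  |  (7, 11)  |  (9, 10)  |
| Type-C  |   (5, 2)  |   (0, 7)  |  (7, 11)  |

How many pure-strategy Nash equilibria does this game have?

Both Type-B: Maker 1 gets 7 (best alternative 3); Maker 2 gets 11 (best alternative 10). Neither deviates — NE.
Both Type-C is not a NE: Maker 1 would switch to Type-B (9 > 7).
No other cell survives both best-response checks, so there is 1 pure NE.

1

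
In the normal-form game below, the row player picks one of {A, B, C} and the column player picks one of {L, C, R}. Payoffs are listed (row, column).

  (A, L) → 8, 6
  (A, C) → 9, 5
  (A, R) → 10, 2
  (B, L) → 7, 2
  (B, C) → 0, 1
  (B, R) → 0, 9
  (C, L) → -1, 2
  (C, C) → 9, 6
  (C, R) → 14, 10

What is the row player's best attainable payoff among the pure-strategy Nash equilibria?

14

(A, L) is a pure NE (the row player: 8 ≥ 7; the column player: 6 ≥ 5). The row player gets 8.
(C, R) is a pure NE (the row player: 14 ≥ 10; the column player: 10 ≥ 6). The row player gets 14.
Every other cell has a profitable deviation for at least one player. Highest of {8, 14} is 14.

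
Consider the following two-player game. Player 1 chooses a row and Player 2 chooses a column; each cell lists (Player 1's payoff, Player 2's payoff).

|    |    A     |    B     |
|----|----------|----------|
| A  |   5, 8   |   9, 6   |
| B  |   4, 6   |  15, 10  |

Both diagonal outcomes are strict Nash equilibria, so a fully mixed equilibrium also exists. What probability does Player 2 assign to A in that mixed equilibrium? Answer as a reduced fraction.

6/7

Player 2's mix q on A must make Player 1 indifferent between A and B.
Player 1's payoff from A: 5q + 9(1−q). From B: 4q + 15(1−q).
Set equal: 1q = 6(1−q) → q = 6/7.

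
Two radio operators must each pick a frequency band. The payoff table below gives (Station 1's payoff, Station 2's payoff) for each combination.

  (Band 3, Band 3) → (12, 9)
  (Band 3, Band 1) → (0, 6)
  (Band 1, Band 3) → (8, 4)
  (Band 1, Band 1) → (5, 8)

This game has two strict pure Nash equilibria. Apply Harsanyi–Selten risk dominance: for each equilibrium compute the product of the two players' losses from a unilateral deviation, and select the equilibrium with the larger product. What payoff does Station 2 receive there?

At both Band 3: Station 1 loses 12 − 8 = 4 by deviating; Station 2 loses 9 − 6 = 3. Product = 4·3 = 12.
At both Band 1: Station 1 loses 5 − 0 = 5 by deviating; Station 2 loses 8 − 4 = 4. Product = 5·4 = 20.
20 > 12, so both Band 1 is risk-dominant. Station 2's payoff there is 8.

8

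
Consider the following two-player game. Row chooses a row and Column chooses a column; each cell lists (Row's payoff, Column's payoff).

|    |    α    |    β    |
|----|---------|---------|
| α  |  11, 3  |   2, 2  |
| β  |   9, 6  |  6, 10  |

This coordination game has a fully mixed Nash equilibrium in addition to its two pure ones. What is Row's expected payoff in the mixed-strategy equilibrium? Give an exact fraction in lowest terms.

8

Column mixes with probability q on α, chosen so Row is indifferent: 11q + 2(1−q) = 9q + 6(1−q) gives q = 2/3.
Row's expected payoff (from either row, since indifferent) is 11·2/3 + 2·1/3 = 8.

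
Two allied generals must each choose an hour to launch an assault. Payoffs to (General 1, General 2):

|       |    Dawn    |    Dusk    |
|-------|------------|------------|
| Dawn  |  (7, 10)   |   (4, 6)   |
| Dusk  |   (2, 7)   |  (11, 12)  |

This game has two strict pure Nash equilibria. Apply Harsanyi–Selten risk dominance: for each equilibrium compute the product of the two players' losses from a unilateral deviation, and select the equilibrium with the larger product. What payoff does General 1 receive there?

11

At both Dawn: General 1 loses 7 − 2 = 5 by deviating; General 2 loses 10 − 6 = 4. Product = 5·4 = 20.
At both Dusk: General 1 loses 11 − 4 = 7 by deviating; General 2 loses 12 − 7 = 5. Product = 7·5 = 35.
35 > 20, so both Dusk is risk-dominant. General 1's payoff there is 11.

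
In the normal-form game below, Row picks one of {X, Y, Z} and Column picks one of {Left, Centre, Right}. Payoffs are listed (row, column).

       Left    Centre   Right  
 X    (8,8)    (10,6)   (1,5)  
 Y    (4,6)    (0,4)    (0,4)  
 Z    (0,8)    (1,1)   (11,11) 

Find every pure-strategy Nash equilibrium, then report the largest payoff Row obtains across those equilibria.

(X, Left) is a pure NE (Row: 8 ≥ 4; Column: 8 ≥ 6). Row gets 8.
(Z, Right) is a pure NE (Row: 11 ≥ 1; Column: 11 ≥ 8). Row gets 11.
Every other cell has a profitable deviation for at least one player. Highest of {8, 11} is 11.

11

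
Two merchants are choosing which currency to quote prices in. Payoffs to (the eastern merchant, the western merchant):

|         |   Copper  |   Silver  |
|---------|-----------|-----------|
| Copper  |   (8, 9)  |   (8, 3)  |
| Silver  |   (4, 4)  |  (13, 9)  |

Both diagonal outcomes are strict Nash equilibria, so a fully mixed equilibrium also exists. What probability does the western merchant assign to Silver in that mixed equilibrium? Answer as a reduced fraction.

4/9

The western merchant's mix q on Copper must make the eastern merchant indifferent between Copper and Silver.
The eastern merchant's payoff from Copper: 8q + 8(1−q). From Silver: 4q + 13(1−q).
Set equal: 4q = 5(1−q) → q = 5/9.
Probability on Silver is 1 − 5/9 = 4/9.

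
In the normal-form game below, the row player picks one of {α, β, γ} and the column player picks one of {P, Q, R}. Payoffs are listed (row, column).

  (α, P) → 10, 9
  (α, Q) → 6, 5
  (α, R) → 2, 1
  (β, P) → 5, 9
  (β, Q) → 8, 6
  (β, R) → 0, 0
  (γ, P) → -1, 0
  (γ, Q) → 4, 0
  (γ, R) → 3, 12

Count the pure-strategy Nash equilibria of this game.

(α, P): the row player gets 10 (best alternative 5); the column player gets 9 (best alternative 5). Neither deviates — NE.
(γ, R): the row player gets 3 (best alternative 2); the column player gets 12 (best alternative 0). Neither deviates — NE.
(β, Q) is not a NE: the column player would switch to P (9 > 6).
No other cell survives both best-response checks, so there are 2 pure NE.

2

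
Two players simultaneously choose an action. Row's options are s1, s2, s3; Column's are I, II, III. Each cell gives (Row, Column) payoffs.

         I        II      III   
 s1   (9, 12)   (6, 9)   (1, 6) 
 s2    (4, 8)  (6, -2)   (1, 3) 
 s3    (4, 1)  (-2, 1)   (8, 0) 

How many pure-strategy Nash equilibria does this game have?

1

(s1, I): Row gets 9 (best alternative 4); Column gets 12 (best alternative 9). Neither deviates — NE.
(s3, III) is not a NE: Column would switch to I (1 > 0).
No other cell survives both best-response checks, so there is 1 pure NE.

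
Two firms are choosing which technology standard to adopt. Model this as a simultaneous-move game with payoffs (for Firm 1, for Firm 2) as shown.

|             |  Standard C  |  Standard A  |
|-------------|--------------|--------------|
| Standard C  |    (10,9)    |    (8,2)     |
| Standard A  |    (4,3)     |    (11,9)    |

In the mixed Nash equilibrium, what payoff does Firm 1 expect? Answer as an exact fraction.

Firm 2 mixes with probability q on Standard C, chosen so Firm 1 is indifferent: 10q + 8(1−q) = 4q + 11(1−q) gives q = 1/3.
Firm 1's expected payoff (from either row, since indifferent) is 10·1/3 + 8·2/3 = 26/3.

26/3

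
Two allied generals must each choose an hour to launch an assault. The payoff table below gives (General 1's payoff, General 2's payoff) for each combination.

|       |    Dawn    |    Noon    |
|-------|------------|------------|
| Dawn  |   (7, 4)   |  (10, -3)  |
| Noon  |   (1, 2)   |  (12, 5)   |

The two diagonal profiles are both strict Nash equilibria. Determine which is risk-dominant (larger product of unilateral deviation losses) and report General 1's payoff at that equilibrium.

At both Dawn: General 1 loses 7 − 1 = 6 by deviating; General 2 loses 4 − (-3) = 7. Product = 6·7 = 42.
At both Noon: General 1 loses 12 − 10 = 2 by deviating; General 2 loses 5 − 2 = 3. Product = 2·3 = 6.
42 > 6, so both Dawn is risk-dominant. General 1's payoff there is 7.

7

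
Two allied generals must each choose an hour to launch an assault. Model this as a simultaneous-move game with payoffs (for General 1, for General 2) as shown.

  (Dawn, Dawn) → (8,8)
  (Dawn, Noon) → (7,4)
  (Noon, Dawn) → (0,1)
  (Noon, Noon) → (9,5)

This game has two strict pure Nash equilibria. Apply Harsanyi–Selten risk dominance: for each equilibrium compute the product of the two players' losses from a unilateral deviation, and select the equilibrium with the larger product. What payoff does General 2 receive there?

At both Dawn: General 1 loses 8 − 0 = 8 by deviating; General 2 loses 8 − 4 = 4. Product = 8·4 = 32.
At both Noon: General 1 loses 9 − 7 = 2 by deviating; General 2 loses 5 − 1 = 4. Product = 2·4 = 8.
32 > 8, so both Dawn is risk-dominant. General 2's payoff there is 8.

8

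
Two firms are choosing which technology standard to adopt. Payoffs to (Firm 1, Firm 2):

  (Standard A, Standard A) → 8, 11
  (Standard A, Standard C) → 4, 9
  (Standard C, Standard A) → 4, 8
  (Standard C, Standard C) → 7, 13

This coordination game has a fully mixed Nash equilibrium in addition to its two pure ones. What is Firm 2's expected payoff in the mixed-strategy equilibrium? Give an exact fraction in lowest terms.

71/7

Firm 1 mixes with probability p on Standard A, chosen so Firm 2 is indifferent: 11p + 8(1−p) = 9p + 13(1−p) gives p = 5/7.
Firm 2's expected payoff is 11·5/7 + 8·2/7 = 71/7.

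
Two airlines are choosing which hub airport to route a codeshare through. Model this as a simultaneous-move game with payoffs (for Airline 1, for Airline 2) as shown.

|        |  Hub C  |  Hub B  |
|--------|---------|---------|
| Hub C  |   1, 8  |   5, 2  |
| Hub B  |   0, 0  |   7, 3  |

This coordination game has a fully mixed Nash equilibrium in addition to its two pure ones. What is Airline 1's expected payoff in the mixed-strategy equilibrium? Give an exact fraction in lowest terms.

7/3

Airline 2 mixes with probability q on Hub C, chosen so Airline 1 is indifferent: 1q + 5(1−q) = 0q + 7(1−q) gives q = 2/3.
Airline 1's expected payoff (from either row, since indifferent) is 1·2/3 + 5·1/3 = 7/3.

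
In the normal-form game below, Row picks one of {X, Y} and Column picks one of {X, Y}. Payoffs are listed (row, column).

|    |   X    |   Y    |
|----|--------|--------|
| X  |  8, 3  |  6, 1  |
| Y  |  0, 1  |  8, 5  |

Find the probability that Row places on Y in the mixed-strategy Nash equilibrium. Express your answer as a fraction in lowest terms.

Row's mix p on X must make Column indifferent between X and Y.
Column's payoff from X: 3p + 1(1−p). From Y: 1p + 5(1−p).
Set equal: 2p = 4(1−p) → p = 4/6 = 2/3.
Probability on Y is 1 − 2/3 = 1/3.

1/3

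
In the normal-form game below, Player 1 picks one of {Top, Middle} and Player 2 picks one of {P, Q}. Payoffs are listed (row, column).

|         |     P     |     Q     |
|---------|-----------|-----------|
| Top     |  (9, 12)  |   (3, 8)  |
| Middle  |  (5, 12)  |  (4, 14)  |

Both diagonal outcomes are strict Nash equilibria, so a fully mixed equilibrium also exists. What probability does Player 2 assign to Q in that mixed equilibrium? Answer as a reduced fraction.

4/5

Player 2's mix q on P must make Player 1 indifferent between Top and Middle.
Player 1's payoff from Top: 9q + 3(1−q). From Middle: 5q + 4(1−q).
Set equal: 4q = 1(1−q) → q = 1/5.
Probability on Q is 1 − 1/5 = 4/5.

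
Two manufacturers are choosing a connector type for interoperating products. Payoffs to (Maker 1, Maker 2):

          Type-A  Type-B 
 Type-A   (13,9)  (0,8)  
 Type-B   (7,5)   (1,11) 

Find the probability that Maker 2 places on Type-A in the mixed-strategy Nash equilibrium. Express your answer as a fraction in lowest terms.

1/7

Maker 2's mix q on Type-A must make Maker 1 indifferent between Type-A and Type-B.
Maker 1's payoff from Type-A: 13q + 0(1−q). From Type-B: 7q + 1(1−q).
Set equal: 6q = 1(1−q) → q = 1/7.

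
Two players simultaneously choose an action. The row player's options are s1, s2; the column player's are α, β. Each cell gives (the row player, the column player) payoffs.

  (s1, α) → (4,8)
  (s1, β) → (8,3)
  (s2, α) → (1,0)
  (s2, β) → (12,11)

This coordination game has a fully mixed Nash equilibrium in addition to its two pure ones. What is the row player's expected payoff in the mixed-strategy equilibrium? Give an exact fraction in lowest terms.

40/7

The column player mixes with probability q on α, chosen so the row player is indifferent: 4q + 8(1−q) = 1q + 12(1−q) gives q = 4/7.
The row player's expected payoff (from either row, since indifferent) is 4·4/7 + 8·3/7 = 40/7.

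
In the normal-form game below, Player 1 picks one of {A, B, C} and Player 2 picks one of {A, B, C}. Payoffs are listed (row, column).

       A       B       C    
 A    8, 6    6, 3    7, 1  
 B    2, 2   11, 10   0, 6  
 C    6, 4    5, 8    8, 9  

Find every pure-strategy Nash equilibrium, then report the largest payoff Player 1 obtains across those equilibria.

11

Both A is a pure NE (Player 1: 8 ≥ 6; Player 2: 6 ≥ 3). Player 1 gets 8.
Both B is a pure NE (Player 1: 11 ≥ 6; Player 2: 10 ≥ 6). Player 1 gets 11.
Both C is a pure NE (Player 1: 8 ≥ 7; Player 2: 9 ≥ 8). Player 1 gets 8.
Every other cell has a profitable deviation for at least one player. Highest of {8, 11, 8} is 11.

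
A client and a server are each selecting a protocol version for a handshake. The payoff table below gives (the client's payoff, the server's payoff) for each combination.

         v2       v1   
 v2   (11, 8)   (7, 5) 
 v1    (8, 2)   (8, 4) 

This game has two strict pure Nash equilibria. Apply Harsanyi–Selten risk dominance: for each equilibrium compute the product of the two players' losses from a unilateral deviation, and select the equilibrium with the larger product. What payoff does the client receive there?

At both v2: the client loses 11 − 8 = 3 by deviating; the server loses 8 − 5 = 3. Product = 3·3 = 9.
At both v1: the client loses 8 − 7 = 1 by deviating; the server loses 4 − 2 = 2. Product = 1·2 = 2.
9 > 2, so both v2 is risk-dominant. The client's payoff there is 11.

11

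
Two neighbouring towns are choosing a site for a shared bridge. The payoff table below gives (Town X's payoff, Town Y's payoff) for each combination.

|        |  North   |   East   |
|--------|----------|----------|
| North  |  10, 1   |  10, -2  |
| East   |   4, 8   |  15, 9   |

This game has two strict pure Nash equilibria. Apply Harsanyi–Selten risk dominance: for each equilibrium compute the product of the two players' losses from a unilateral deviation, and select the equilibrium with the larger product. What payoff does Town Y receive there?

At both North: Town X loses 10 − 4 = 6 by deviating; Town Y loses 1 − (-2) = 3. Product = 6·3 = 18.
At both East: Town X loses 15 − 10 = 5 by deviating; Town Y loses 9 − 8 = 1. Product = 5·1 = 5.
18 > 5, so both North is risk-dominant. Town Y's payoff there is 1.

1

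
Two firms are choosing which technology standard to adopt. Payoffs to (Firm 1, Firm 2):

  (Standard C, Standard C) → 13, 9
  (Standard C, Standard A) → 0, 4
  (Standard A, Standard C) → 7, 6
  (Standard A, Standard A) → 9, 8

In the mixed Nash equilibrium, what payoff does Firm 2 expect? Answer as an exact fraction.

Firm 1 mixes with probability p on Standard C, chosen so Firm 2 is indifferent: 9p + 6(1−p) = 4p + 8(1−p) gives p = 2/7.
Firm 2's expected payoff is 9·2/7 + 6·5/7 = 48/7.

48/7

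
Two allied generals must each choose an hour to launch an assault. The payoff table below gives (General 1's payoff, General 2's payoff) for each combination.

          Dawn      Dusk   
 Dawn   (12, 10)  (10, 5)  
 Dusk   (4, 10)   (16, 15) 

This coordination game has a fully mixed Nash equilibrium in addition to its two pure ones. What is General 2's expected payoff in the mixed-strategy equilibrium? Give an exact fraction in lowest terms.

General 1 mixes with probability p on Dawn, chosen so General 2 is indifferent: 10p + 10(1−p) = 5p + 15(1−p) gives p = 1/2.
General 2's expected payoff is 10·1/2 + 10·1/2 = 10.

10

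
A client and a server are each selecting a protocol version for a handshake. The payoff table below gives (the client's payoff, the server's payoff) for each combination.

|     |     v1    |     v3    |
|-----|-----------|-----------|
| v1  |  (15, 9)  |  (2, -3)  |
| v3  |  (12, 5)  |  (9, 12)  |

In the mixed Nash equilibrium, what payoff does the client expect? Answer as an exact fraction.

The server mixes with probability q on v1, chosen so the client is indifferent: 15q + 2(1−q) = 12q + 9(1−q) gives q = 7/10.
The client's expected payoff (from either row, since indifferent) is 15·7/10 + 2·3/10 = 111/10.

111/10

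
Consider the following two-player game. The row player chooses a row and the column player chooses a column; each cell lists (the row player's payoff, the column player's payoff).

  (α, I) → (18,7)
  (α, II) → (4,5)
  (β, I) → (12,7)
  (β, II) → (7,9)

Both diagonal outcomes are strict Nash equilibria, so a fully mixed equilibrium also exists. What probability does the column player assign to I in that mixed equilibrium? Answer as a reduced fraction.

1/3

The column player's mix q on I must make the row player indifferent between α and β.
The row player's payoff from α: 18q + 4(1−q). From β: 12q + 7(1−q).
Set equal: 6q = 3(1−q) → q = 3/9 = 1/3.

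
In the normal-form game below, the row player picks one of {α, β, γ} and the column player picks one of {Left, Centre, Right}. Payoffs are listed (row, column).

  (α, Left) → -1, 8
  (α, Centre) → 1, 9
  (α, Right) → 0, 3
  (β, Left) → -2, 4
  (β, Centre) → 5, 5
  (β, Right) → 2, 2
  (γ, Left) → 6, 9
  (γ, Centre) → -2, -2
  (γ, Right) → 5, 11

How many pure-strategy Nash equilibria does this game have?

(β, Centre): the row player gets 5 (best alternative 1); the column player gets 5 (best alternative 4). Neither deviates — NE.
(γ, Right): the row player gets 5 (best alternative 2); the column player gets 11 (best alternative 9). Neither deviates — NE.
(α, Left) is not a NE: the row player would switch to γ (6 > -1).
No other cell survives both best-response checks, so there are 2 pure NE.

2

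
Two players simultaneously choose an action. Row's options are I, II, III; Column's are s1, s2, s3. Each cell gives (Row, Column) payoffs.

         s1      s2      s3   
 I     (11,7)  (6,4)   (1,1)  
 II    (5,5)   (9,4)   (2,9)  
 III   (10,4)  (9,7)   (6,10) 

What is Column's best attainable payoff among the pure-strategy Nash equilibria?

10

(I, s1) is a pure NE (Row: 11 ≥ 10; Column: 7 ≥ 4). Column gets 7.
(III, s3) is a pure NE (Row: 6 ≥ 2; Column: 10 ≥ 7). Column gets 10.
Every other cell has a profitable deviation for at least one player. Highest of {7, 10} is 10.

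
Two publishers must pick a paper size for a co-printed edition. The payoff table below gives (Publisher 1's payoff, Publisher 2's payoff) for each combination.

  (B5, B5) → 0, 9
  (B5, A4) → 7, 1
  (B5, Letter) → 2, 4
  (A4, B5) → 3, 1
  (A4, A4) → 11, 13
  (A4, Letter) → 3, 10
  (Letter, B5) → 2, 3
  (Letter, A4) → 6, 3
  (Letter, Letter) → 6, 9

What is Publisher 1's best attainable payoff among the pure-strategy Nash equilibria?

11

Both A4 is a pure NE (Publisher 1: 11 ≥ 7; Publisher 2: 13 ≥ 10). Publisher 1 gets 11.
Both Letter is a pure NE (Publisher 1: 6 ≥ 3; Publisher 2: 9 ≥ 3). Publisher 1 gets 6.
Every other cell has a profitable deviation for at least one player. Highest of {11, 6} is 11.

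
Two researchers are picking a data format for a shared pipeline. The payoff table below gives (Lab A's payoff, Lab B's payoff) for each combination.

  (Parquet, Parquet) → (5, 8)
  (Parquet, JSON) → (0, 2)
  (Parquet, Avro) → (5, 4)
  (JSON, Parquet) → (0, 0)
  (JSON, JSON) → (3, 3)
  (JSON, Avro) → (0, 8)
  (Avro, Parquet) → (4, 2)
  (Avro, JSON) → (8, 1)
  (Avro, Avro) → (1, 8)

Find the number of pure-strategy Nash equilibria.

1

Both Parquet: Lab A gets 5 (best alternative 4); Lab B gets 8 (best alternative 4). Neither deviates — NE.
Both Avro is not a NE: Lab A would switch to Parquet (5 > 1).
No other cell survives both best-response checks, so there is 1 pure NE.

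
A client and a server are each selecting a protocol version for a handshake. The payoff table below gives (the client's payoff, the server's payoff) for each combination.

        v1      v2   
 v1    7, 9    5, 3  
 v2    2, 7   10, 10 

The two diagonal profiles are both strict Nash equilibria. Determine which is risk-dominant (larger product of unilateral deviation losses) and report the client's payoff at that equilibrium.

7

At both v1: the client loses 7 − 2 = 5 by deviating; the server loses 9 − 3 = 6. Product = 5·6 = 30.
At both v2: the client loses 10 − 5 = 5 by deviating; the server loses 10 − 7 = 3. Product = 5·3 = 15.
30 > 15, so both v1 is risk-dominant. The client's payoff there is 7.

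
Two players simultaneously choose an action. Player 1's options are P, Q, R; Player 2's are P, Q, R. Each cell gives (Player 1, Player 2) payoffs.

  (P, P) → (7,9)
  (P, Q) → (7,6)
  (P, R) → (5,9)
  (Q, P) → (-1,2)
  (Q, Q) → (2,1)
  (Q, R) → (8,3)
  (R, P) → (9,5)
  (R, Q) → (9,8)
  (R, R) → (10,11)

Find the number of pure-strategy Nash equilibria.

Both R: Player 1 gets 10 (best alternative 8); Player 2 gets 11 (best alternative 8). Neither deviates — NE.
Both P is not a NE: Player 1 would switch to R (9 > 7).
No other cell survives both best-response checks, so there is 1 pure NE.

1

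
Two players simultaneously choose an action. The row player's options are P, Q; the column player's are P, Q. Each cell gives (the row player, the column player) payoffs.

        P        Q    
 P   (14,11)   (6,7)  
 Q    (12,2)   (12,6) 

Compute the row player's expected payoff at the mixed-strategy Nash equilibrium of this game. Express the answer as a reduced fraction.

12

The column player mixes with probability q on P, chosen so the row player is indifferent: 14q + 6(1−q) = 12q + 12(1−q) gives q = 3/4.
The row player's expected payoff (from either row, since indifferent) is 14·3/4 + 6·1/4 = 12.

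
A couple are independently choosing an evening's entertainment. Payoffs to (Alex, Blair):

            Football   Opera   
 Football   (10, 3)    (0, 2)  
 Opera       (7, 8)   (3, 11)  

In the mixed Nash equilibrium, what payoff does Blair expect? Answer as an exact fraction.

Alex mixes with probability p on Football, chosen so Blair is indifferent: 3p + 8(1−p) = 2p + 11(1−p) gives p = 3/4.
Blair's expected payoff is 3·3/4 + 8·1/4 = 17/4.

17/4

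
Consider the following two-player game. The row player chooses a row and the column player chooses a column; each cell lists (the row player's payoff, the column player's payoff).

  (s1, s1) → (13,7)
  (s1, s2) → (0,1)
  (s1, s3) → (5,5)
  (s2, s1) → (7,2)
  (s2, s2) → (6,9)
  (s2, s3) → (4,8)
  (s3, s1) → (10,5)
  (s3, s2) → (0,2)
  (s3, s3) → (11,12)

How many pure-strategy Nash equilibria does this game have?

Both s1: the row player gets 13 (best alternative 10); the column player gets 7 (best alternative 5). Neither deviates — NE.
Both s2: the row player gets 6 (best alternative 0); the column player gets 9 (best alternative 8). Neither deviates — NE.
Both s3: the row player gets 11 (best alternative 5); the column player gets 12 (best alternative 5). Neither deviates — NE.
(s3, s1) is not a NE: the row player would switch to s1 (13 > 10).
No other cell survives both best-response checks, so there are 3 pure NE.

3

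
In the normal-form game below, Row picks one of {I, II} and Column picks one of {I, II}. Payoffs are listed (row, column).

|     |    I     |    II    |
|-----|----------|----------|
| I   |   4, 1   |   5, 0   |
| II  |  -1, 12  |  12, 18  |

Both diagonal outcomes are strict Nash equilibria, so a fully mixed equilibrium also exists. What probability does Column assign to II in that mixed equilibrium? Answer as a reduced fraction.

5/12

Column's mix q on I must make Row indifferent between I and II.
Row's payoff from I: 4q + 5(1−q). From II: (-1)q + 12(1−q).
Set equal: 5q = 7(1−q) → q = 7/12.
Probability on II is 1 − 7/12 = 5/12.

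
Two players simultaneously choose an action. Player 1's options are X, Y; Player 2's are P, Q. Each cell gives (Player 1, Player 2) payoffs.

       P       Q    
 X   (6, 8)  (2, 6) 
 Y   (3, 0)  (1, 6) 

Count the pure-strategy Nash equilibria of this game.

(X, P): Player 1 gets 6 (best alternative 3); Player 2 gets 8 (best alternative 6). Neither deviates — NE.
(Y, Q) is not a NE: Player 1 would switch to X (2 > 1).
No other cell survives both best-response checks, so there is 1 pure NE.

1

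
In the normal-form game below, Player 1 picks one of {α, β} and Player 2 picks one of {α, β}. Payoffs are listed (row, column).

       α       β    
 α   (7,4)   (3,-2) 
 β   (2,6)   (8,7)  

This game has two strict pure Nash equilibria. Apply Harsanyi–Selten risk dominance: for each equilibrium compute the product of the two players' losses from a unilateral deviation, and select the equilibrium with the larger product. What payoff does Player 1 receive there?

7

At both α: Player 1 loses 7 − 2 = 5 by deviating; Player 2 loses 4 − (-2) = 6. Product = 5·6 = 30.
At both β: Player 1 loses 8 − 3 = 5 by deviating; Player 2 loses 7 − 6 = 1. Product = 5·1 = 5.
30 > 5, so both α is risk-dominant. Player 1's payoff there is 7.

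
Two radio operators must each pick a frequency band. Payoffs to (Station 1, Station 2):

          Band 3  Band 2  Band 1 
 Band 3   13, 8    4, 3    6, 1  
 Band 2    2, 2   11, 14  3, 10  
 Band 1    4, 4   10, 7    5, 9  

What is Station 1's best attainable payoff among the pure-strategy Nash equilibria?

Both Band 3 is a pure NE (Station 1: 13 ≥ 4; Station 2: 8 ≥ 3). Station 1 gets 13.
Both Band 2 is a pure NE (Station 1: 11 ≥ 10; Station 2: 14 ≥ 10). Station 1 gets 11.
Every other cell has a profitable deviation for at least one player. Highest of {13, 11} is 13.

13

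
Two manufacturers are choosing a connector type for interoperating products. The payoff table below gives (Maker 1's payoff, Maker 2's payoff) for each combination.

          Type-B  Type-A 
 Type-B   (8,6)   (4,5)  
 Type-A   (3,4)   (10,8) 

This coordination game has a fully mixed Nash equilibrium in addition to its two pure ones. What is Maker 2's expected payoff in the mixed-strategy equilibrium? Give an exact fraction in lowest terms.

Maker 1 mixes with probability p on Type-B, chosen so Maker 2 is indifferent: 6p + 4(1−p) = 5p + 8(1−p) gives p = 4/5.
Maker 2's expected payoff is 6·4/5 + 4·1/5 = 28/5.

28/5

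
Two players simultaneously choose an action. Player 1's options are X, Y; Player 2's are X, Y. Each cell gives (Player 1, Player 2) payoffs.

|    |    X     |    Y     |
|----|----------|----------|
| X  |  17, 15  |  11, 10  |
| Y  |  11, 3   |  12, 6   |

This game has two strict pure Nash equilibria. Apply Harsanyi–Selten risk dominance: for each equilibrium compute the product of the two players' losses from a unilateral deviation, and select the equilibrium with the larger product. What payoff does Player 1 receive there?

At both X: Player 1 loses 17 − 11 = 6 by deviating; Player 2 loses 15 − 10 = 5. Product = 6·5 = 30.
At both Y: Player 1 loses 12 − 11 = 1 by deviating; Player 2 loses 6 − 3 = 3. Product = 1·3 = 3.
30 > 3, so both X is risk-dominant. Player 1's payoff there is 17.

17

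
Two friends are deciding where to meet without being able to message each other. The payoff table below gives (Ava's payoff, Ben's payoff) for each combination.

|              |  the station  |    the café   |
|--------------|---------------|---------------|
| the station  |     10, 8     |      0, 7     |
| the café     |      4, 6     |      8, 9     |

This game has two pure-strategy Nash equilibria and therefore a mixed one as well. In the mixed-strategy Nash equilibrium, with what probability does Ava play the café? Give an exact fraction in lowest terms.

1/4

Ava's mix p on the station must make Ben indifferent between the station and the café.
Ben's payoff from the station: 8p + 6(1−p). From the café: 7p + 9(1−p).
Set equal: 1p = 3(1−p) → p = 3/4.
Probability on the café is 1 − 3/4 = 1/4.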